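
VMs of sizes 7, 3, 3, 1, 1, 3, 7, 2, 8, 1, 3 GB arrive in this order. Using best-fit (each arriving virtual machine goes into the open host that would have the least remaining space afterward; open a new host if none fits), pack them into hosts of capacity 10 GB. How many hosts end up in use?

  7 → host 1 (new)  [load 7/10]
  3 → host 1  [load 10/10]
  3 → host 2 (new)  [load 3/10]
  1 → host 2  [load 4/10]
  1 → host 2  [load 5/10]
  3 → host 2  [load 8/10]
  7 → host 3 (new)  [load 7/10]
  2 → host 2  [load 10/10]
  8 → host 4 (new)  [load 8/10]
  1 → host 4  [load 9/10]
  3 → host 3  [load 10/10]
4 hosts opened.

4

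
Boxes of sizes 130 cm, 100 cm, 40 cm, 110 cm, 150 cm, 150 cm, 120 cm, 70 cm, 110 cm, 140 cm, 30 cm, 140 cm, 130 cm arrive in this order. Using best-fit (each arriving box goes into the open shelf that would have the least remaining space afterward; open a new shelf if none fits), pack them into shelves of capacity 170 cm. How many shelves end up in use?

  130 → shelf 1 (new)  [load 130/170]
  100 → shelf 2 (new)  [load 100/170]
  40 → shelf 1  [load 170/170]
  110 → shelf 3 (new)  [load 110/170]
  150 → shelf 4 (new)  [load 150/170]
  150 → shelf 5 (new)  [load 150/170]
  120 → shelf 6 (new)  [load 120/170]
  70 → shelf 2  [load 170/170]
  110 → shelf 7 (new)  [load 110/170]
  140 → shelf 8 (new)  [load 140/170]
  30 → shelf 8  [load 170/170]
  140 → shelf 9 (new)  [load 140/170]
  130 → shelf 10 (new)  [load 130/170]
10 shelves opened.

10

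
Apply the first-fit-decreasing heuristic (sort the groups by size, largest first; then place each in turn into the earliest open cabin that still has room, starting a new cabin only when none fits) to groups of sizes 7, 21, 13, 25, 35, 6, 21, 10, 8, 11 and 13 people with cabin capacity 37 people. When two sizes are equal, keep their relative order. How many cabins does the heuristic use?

5

Sorted descending: 35, 25, 21, 21, 13, 13, 11, 10, 8, 7, 6.
  35 → cabin 1 (new)  [load 35/37]
  25 → cabin 2 (new)  [load 25/37]
  21 → cabin 3 (new)  [load 21/37]
  21 → cabin 4 (new)  [load 21/37]
  13 → cabin 3  [load 34/37]
  13 → cabin 4  [load 34/37]
  11 → cabin 2  [load 36/37]
  10 → cabin 5 (new)  [load 10/37]
  8 → cabin 5  [load 18/37]
  7 → cabin 5  [load 25/37]
  6 → cabin 5  [load 31/37]
5 cabins opened.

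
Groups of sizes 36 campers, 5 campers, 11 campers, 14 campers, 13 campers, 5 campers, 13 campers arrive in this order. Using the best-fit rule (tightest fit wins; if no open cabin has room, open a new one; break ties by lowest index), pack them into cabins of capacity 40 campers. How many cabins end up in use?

  36 → cabin 1 (new)  [load 36/40]
  5 → cabin 2 (new)  [load 5/40]
  11 → cabin 2  [load 16/40]
  14 → cabin 2  [load 30/40]
  13 → cabin 3 (new)  [load 13/40]
  5 → cabin 2  [load 35/40]
  13 → cabin 3  [load 26/40]
3 cabins opened.

3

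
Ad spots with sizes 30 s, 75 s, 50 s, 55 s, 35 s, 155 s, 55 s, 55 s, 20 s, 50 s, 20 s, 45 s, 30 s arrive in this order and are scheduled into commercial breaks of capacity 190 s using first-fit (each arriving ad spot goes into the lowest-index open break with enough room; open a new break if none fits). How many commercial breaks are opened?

  30 → break 1 (new)  [load 30/190]
  75 → break 1  [load 105/190]
  50 → break 1  [load 155/190]
  55 → break 2 (new)  [load 55/190]
  35 → break 1  [load 190/190]
  155 → break 3 (new)  [load 155/190]
  55 → break 2  [load 110/190]
  55 → break 2  [load 165/190]
  20 → break 2  [load 185/190]
  50 → break 4 (new)  [load 50/190]
  20 → break 3  [load 175/190]
  45 → break 4  [load 95/190]
  30 → break 4  [load 125/190]
4 commercial breaks opened.

4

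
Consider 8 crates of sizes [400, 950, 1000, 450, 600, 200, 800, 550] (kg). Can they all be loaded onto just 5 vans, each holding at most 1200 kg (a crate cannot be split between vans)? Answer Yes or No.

A valid assignment using 5 vans:
  van 1: 1000 + 200 = 1200
  van 2: 950 = 950
  van 3: 800 + 400 = 1200
  van 4: 600 + 550 = 1150
  van 5: 450 = 450
Every load is within 1200 kg, so 5 vans suffice.

Yes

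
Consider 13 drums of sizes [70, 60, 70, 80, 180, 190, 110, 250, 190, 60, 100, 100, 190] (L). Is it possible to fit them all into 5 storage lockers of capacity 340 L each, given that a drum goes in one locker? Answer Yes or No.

No

Total = 1650 L; ⌈1650/340⌉ = 5.
The bound of 5 does not rule out 5, but exhaustive search shows no assignment into 5 storage lockers of capacity 340 L exists — the minimum is 6.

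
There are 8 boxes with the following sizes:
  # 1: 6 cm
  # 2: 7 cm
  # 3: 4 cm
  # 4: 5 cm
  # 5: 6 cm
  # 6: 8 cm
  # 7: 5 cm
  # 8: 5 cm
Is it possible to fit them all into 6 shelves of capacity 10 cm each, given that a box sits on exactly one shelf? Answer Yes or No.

Yes

A valid assignment using 6 shelves:
  shelf 1: 8 = 8
  shelf 2: 7 = 7
  shelf 3: 6 + 4 = 10
  shelf 4: 6 = 6
  shelf 5: 5 + 5 = 10
  shelf 6: 5 = 5
Every load is within 10 cm, so 6 shelves suffice.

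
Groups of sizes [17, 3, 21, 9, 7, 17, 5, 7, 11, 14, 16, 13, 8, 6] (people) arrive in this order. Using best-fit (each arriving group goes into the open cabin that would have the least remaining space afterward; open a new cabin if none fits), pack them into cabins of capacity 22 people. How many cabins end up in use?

8

  17 → cabin 1 (new)  [load 17/22]
  3 → cabin 1  [load 20/22]
  21 → cabin 2 (new)  [load 21/22]
  9 → cabin 3 (new)  [load 9/22]
  7 → cabin 3  [load 16/22]
  17 → cabin 4 (new)  [load 17/22]
  5 → cabin 4  [load 22/22]
  7 → cabin 5 (new)  [load 7/22]
  11 → cabin 5  [load 18/22]
  14 → cabin 6 (new)  [load 14/22]
  16 → cabin 7 (new)  [load 16/22]
  13 → cabin 8 (new)  [load 13/22]
  8 → cabin 6  [load 22/22]
  6 → cabin 3  [load 22/22]
8 cabins opened.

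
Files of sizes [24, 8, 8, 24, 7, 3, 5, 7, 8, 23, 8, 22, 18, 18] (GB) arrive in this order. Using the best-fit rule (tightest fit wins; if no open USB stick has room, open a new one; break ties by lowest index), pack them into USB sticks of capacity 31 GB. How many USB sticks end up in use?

7

  24 → USB stick 1 (new)  [load 24/31]
  8 → USB stick 2 (new)  [load 8/31]
  8 → USB stick 2  [load 16/31]
  24 → USB stick 3 (new)  [load 24/31]
  7 → USB stick 1  [load 31/31]
  3 → USB stick 3  [load 27/31]
  5 → USB stick 2  [load 21/31]
  7 → USB stick 2  [load 28/31]
  8 → USB stick 4 (new)  [load 8/31]
  23 → USB stick 4  [load 31/31]
  8 → USB stick 5 (new)  [load 8/31]
  22 → USB stick 5  [load 30/31]
  18 → USB stick 6 (new)  [load 18/31]
  18 → USB stick 7 (new)  [load 18/31]
7 USB sticks opened.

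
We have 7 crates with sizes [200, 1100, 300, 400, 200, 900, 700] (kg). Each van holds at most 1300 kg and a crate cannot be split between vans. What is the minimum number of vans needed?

3

Total = 1100 + 900 + 700 + 400 + 300 + 200 + 200 = 3800 kg.
Lower bound: ⌈3800/1300⌉ = 3 vans.
A packing using 3 vans:
  van 1: 1100 + 200 = 1300
  van 2: 900 + 400 = 1300
  van 3: 700 + 300 + 200 = 1200
This matches the lower bound, so 3 is optimal.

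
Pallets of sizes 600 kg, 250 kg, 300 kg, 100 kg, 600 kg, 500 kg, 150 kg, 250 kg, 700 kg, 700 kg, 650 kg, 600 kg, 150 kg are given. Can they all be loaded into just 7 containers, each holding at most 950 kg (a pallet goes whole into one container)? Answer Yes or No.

Yes

A valid assignment using 7 containers:
  container 1: 700 + 250 = 950
  container 2: 700 + 250 = 950
  container 3: 650 + 300 = 950
  container 4: 600 + 150 + 150 = 900
  container 5: 600 + 100 = 700
  container 6: 600 = 600
  container 7: 500 = 500
Every load is within 950 kg, so 7 containers suffice.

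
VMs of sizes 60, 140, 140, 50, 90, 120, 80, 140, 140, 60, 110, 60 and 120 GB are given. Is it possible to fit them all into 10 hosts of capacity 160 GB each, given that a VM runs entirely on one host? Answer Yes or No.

A valid assignment using 10 hosts:
  host 1: 140 = 140
  host 2: 140 = 140
  host 3: 140 = 140
  host 4: 140 = 140
  host 5: 120 = 120
  host 6: 120 = 120
  host 7: 110 + 50 = 160
  host 8: 90 + 60 = 150
  host 9: 80 + 60 = 140
  host 10: 60 = 60
Every load is within 160 GB, so 10 hosts suffice.

Yes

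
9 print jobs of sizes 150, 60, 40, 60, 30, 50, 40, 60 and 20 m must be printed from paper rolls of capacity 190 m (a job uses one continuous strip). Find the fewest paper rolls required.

Total = 150 + 60 + 60 + 60 + 50 + 40 + 40 + 30 + 20 = 510 m.
Lower bound: ⌈510/190⌉ = 3 paper rolls.
A packing using 3 paper rolls:
  roll 1: 150 + 40 = 190
  roll 2: 60 + 60 + 60 = 180
  roll 3: 50 + 40 + 30 + 20 = 140
This matches the lower bound, so 3 is optimal.

3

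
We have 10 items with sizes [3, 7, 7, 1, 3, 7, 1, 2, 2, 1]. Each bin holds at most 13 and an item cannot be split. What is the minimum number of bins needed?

Total = 7 + 7 + 7 + 3 + 3 + 2 + 2 + 1 + 1 + 1 = 34.
Lower bound: ⌈34/13⌉ = 3 bins.
A packing using 3 bins:
  bin 1: 7 + 3 + 3 = 13
  bin 2: 7 + 2 + 2 + 1 + 1 = 13
  bin 3: 7 + 1 = 8
This matches the lower bound, so 3 is optimal.

3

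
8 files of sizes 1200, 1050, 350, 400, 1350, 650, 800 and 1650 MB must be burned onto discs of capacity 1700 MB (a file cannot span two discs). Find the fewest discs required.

Total = 1650 + 1350 + 1200 + 1050 + 800 + 650 + 400 + 350 = 7450 MB.
Lower bound: ⌈7450/1700⌉ = 5 discs.
A packing using 5 discs:
  disc 1: 1650 = 1650
  disc 2: 1350 + 350 = 1700
  disc 3: 1200 + 400 = 1600
  disc 4: 1050 + 650 = 1700
  disc 5: 800 = 800
This matches the lower bound, so 5 is optimal.

5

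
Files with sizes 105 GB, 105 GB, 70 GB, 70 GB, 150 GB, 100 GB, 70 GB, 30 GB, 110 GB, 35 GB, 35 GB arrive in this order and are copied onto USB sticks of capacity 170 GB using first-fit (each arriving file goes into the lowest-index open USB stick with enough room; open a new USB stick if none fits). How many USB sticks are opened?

6

  105 → USB stick 1 (new)  [load 105/170]
  105 → USB stick 2 (new)  [load 105/170]
  70 → USB stick 3 (new)  [load 70/170]
  70 → USB stick 3  [load 140/170]
  150 → USB stick 4 (new)  [load 150/170]
  100 → USB stick 5 (new)  [load 100/170]
  70 → USB stick 5  [load 170/170]
  30 → USB stick 1  [load 135/170]
  110 → USB stick 6 (new)  [load 110/170]
  35 → USB stick 1  [load 170/170]
  35 → USB stick 2  [load 140/170]
6 USB sticks opened.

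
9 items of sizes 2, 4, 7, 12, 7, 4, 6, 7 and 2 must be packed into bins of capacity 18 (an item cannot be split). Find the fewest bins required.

Total = 12 + 7 + 7 + 7 + 6 + 4 + 4 + 2 + 2 = 51.
Lower bound: ⌈51/18⌉ = 3 bins.
A packing using 3 bins:
  bin 1: 12 + 6 = 18
  bin 2: 7 + 7 + 4 = 18
  bin 3: 7 + 4 + 2 + 2 = 15
This matches the lower bound, so 3 is optimal.

3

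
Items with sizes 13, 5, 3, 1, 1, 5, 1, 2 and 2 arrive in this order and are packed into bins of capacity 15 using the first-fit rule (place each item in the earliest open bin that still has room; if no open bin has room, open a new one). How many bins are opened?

3

  13 → bin 1 (new)  [load 13/15]
  5 → bin 2 (new)  [load 5/15]
  3 → bin 2  [load 8/15]
  1 → bin 1  [load 14/15]
  1 → bin 1  [load 15/15]
  5 → bin 2  [load 13/15]
  1 → bin 2  [load 14/15]
  2 → bin 3 (new)  [load 2/15]
  2 → bin 3  [load 4/15]
3 bins opened.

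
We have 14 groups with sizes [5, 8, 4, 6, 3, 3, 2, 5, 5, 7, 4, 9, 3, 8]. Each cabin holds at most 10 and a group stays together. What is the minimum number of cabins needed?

8

Total = 9 + 8 + 8 + 7 + 6 + 5 + 5 + 5 + 4 + 4 + 3 + 3 + 3 + 2 = 72.
Lower bound: ⌈72/10⌉ = 8 cabins.
A packing using 8 cabins:
  cabin 1: 9 = 9
  cabin 2: 8 + 2 = 10
  cabin 3: 8 = 8
  cabin 4: 7 + 3 = 10
  cabin 5: 6 + 4 = 10
  cabin 6: 5 + 5 = 10
  cabin 7: 5 + 4 = 9
  cabin 8: 3 + 3 = 6
This matches the lower bound, so 8 is optimal.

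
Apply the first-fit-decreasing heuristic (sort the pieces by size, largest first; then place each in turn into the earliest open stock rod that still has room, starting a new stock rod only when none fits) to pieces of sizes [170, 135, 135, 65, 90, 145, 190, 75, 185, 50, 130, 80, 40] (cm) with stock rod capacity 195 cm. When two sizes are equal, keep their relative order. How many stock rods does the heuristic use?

9

Sorted descending: 190, 185, 170, 145, 135, 135, 130, 90, 80, 75, 65, 50, 40.
  190 → stock rod 1 (new)  [load 190/195]
  185 → stock rod 2 (new)  [load 185/195]
  170 → stock rod 3 (new)  [load 170/195]
  145 → stock rod 4 (new)  [load 145/195]
  135 → stock rod 5 (new)  [load 135/195]
  135 → stock rod 6 (new)  [load 135/195]
  130 → stock rod 7 (new)  [load 130/195]
  90 → stock rod 8 (new)  [load 90/195]
  80 → stock rod 8  [load 170/195]
  75 → stock rod 9 (new)  [load 75/195]
  65 → stock rod 7  [load 195/195]
  50 → stock rod 4  [load 195/195]
  40 → stock rod 5  [load 175/195]
9 stock rods opened.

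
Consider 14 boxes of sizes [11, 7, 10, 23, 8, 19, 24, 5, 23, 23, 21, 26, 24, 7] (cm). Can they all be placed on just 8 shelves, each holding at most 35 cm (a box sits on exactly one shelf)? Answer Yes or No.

Yes

A valid assignment using 8 shelves:
  shelf 1: 26 + 8 = 34
  shelf 2: 24 + 11 = 35
  shelf 3: 24 + 10 = 34
  shelf 4: 23 + 7 + 5 = 35
  shelf 5: 23 + 7 = 30
  shelf 6: 23 = 23
  shelf 7: 21 = 21
  shelf 8: 19 = 19
Every load is within 35 cm, so 8 shelves suffice.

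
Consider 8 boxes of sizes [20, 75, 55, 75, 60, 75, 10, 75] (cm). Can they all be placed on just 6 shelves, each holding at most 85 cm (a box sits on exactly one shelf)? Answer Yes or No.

Yes

A valid assignment using 6 shelves:
  shelf 1: 75 + 10 = 85
  shelf 2: 75 = 75
  shelf 3: 75 = 75
  shelf 4: 75 = 75
  shelf 5: 60 + 20 = 80
  shelf 6: 55 = 55
Every load is within 85 cm, so 6 shelves suffice.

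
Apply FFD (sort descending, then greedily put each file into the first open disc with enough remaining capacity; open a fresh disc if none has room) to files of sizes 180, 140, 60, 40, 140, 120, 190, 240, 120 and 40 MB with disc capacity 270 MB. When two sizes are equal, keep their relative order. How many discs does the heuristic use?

5

Sorted descending: 240, 190, 180, 140, 140, 120, 120, 60, 40, 40.
  240 → disc 1 (new)  [load 240/270]
  190 → disc 2 (new)  [load 190/270]
  180 → disc 3 (new)  [load 180/270]
  140 → disc 4 (new)  [load 140/270]
  140 → disc 5 (new)  [load 140/270]
  120 → disc 4  [load 260/270]
  120 → disc 5  [load 260/270]
  60 → disc 2  [load 250/270]
  40 → disc 3  [load 220/270]
  40 → disc 3  [load 260/270]
5 discs opened.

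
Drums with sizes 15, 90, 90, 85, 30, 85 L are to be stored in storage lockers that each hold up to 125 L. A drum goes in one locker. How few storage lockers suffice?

Total = 90 + 90 + 85 + 85 + 30 + 15 = 395 L.
Lower bound: ⌈395/125⌉ = 4 storage lockers.
A packing using 4 storage lockers:
  locker 1: 90 + 30 = 120
  locker 2: 90 + 15 = 105
  locker 3: 85 = 85
  locker 4: 85 = 85
This matches the lower bound, so 4 is optimal.

4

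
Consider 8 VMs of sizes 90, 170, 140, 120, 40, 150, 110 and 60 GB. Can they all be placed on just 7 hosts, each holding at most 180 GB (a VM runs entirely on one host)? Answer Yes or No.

Yes

A valid assignment using 6 hosts:
  host 1: 170 = 170
  host 2: 150 = 150
  host 3: 140 + 40 = 180
  host 4: 120 + 60 = 180
  host 5: 110 = 110
  host 6: 90 = 90
That uses only 6 ≤ 7, so 7 hosts are enough.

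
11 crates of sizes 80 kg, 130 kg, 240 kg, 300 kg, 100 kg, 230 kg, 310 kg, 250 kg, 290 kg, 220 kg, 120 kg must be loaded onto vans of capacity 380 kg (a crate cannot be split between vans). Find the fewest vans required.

7

Total = 310 + 300 + 290 + 250 + 240 + 230 + 220 + 130 + 120 + 100 + 80 = 2270 kg.
Lower bound: ⌈2270/380⌉ = 6 vans.
Also, 7 crates each exceed 190 kg, and no two of those can share a van, so at least 7 vans are needed.
A packing using 7 vans:
  van 1: 310 = 310
  van 2: 300 + 80 = 380
  van 3: 290 = 290
  van 4: 250 + 130 = 380
  van 5: 240 + 120 = 360
  van 6: 230 + 100 = 330
  van 7: 220 = 220
This matches the lower bound, so 7 is optimal.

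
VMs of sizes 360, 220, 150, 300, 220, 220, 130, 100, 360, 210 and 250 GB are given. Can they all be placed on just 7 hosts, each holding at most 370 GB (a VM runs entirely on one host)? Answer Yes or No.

No

Total = 2520 GB; ⌈2520/370⌉ = 7.
8 VMs each exceed half the capacity and cannot share a host, forcing at least 8 hosts.
At least 8 hosts are required, but only 7 are allowed.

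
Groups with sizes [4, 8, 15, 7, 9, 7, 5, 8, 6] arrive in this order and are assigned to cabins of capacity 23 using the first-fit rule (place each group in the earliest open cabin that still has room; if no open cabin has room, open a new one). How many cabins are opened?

  4 → cabin 1 (new)  [load 4/23]
  8 → cabin 1  [load 12/23]
  15 → cabin 2 (new)  [load 15/23]
  7 → cabin 1  [load 19/23]
  9 → cabin 3 (new)  [load 9/23]
  7 → cabin 2  [load 22/23]
  5 → cabin 3  [load 14/23]
  8 → cabin 3  [load 22/23]
  6 → cabin 4 (new)  [load 6/23]
4 cabins opened.

4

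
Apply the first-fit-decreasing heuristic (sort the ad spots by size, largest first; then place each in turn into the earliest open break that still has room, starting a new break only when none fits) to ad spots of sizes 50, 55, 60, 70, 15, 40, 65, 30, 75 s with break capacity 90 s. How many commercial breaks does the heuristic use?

Sorted descending: 75, 70, 65, 60, 55, 50, 40, 30, 15.
  75 → break 1 (new)  [load 75/90]
  70 → break 2 (new)  [load 70/90]
  65 → break 3 (new)  [load 65/90]
  60 → break 4 (new)  [load 60/90]
  55 → break 5 (new)  [load 55/90]
  50 → break 6 (new)  [load 50/90]
  40 → break 6  [load 90/90]
  30 → break 4  [load 90/90]
  15 → break 1  [load 90/90]
6 commercial breaks opened.

6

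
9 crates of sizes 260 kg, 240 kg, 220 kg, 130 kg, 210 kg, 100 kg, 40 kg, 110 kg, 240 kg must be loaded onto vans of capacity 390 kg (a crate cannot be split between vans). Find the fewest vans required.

5

Total = 260 + 240 + 240 + 220 + 210 + 130 + 110 + 100 + 40 = 1550 kg.
Lower bound: ⌈1550/390⌉ = 4 vans.
Also, 5 crates each exceed 195 kg, and no two of those can share a van, so at least 5 vans are needed.
A packing using 5 vans:
  van 1: 260 + 130 = 390
  van 2: 240 + 110 + 40 = 390
  van 3: 240 + 100 = 340
  van 4: 220 = 220
  van 5: 210 = 210
This matches the lower bound, so 5 is optimal.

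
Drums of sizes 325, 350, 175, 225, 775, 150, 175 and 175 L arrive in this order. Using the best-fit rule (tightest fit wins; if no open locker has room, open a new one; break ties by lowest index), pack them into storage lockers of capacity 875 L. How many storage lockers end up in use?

  325 → locker 1 (new)  [load 325/875]
  350 → locker 1  [load 675/875]
  175 → locker 1  [load 850/875]
  225 → locker 2 (new)  [load 225/875]
  775 → locker 3 (new)  [load 775/875]
  150 → locker 2  [load 375/875]
  175 → locker 2  [load 550/875]
  175 → locker 2  [load 725/875]
3 storage lockers opened.

3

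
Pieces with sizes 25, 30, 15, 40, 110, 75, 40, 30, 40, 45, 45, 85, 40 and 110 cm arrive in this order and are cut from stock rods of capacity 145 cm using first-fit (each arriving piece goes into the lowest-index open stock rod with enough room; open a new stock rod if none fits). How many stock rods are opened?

6

  25 → stock rod 1 (new)  [load 25/145]
  30 → stock rod 1  [load 55/145]
  15 → stock rod 1  [load 70/145]
  40 → stock rod 1  [load 110/145]
  110 → stock rod 2 (new)  [load 110/145]
  75 → stock rod 3 (new)  [load 75/145]
  40 → stock rod 3  [load 115/145]
  30 → stock rod 1  [load 140/145]
  40 → stock rod 4 (new)  [load 40/145]
  45 → stock rod 4  [load 85/145]
  45 → stock rod 4  [load 130/145]
  85 → stock rod 5 (new)  [load 85/145]
  40 → stock rod 5  [load 125/145]
  110 → stock rod 6 (new)  [load 110/145]
6 stock rods opened.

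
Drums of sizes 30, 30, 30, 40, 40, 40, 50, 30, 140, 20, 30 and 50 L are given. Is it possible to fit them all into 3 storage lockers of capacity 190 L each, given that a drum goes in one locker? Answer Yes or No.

Yes

A valid assignment using 3 storage lockers:
  locker 1: 140 + 50 = 190
  locker 2: 50 + 40 + 40 + 40 + 20 = 190
  locker 3: 30 + 30 + 30 + 30 + 30 = 150
Every load is within 190 L, so 3 storage lockers suffice.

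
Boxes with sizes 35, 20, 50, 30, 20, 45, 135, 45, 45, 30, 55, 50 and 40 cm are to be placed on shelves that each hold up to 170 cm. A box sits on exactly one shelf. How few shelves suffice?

4

Total = 135 + 55 + 50 + 50 + 45 + 45 + 45 + 40 + 35 + 30 + 30 + 20 + 20 = 600 cm.
Lower bound: ⌈600/170⌉ = 4 shelves.
A packing using 4 shelves:
  shelf 1: 135 + 35 = 170
  shelf 2: 55 + 50 + 50 = 155
  shelf 3: 45 + 45 + 45 + 30 = 165
  shelf 4: 40 + 30 + 20 + 20 = 110
This matches the lower bound, so 4 is optimal.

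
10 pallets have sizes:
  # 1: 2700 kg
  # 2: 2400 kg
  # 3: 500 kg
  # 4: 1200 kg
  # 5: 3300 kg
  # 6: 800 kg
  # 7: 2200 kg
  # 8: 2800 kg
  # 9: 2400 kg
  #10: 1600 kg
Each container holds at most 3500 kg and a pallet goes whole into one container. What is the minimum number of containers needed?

Total = 3300 + 2800 + 2700 + 2400 + 2400 + 2200 + 1600 + 1200 + 800 + 500 = 19900 kg.
Lower bound: ⌈19900/3500⌉ = 6 containers.
A packing using 7 containers:
  container 1: 3300 = 3300
  container 2: 2800 + 500 = 3300
  container 3: 2700 + 800 = 3500
  container 4: 2400 = 2400
  container 5: 2400 = 2400
  container 6: 2200 + 1200 = 3400
  container 7: 1600 = 1600
No arrangement into 6 containers stays within capacity, so 7 is optimal.

7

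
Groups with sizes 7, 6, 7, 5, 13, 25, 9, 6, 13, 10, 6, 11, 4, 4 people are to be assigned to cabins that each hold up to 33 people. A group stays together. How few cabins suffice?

4

Total = 25 + 13 + 13 + 11 + 10 + 9 + 7 + 7 + 6 + 6 + 6 + 5 + 4 + 4 = 126 people.
Lower bound: ⌈126/33⌉ = 4 cabins.
A packing using 4 cabins:
  cabin 1: 25 + 7 = 32
  cabin 2: 13 + 13 + 7 = 33
  cabin 3: 11 + 10 + 9 = 30
  cabin 4: 6 + 6 + 6 + 5 + 4 + 4 = 31
This matches the lower bound, so 4 is optimal.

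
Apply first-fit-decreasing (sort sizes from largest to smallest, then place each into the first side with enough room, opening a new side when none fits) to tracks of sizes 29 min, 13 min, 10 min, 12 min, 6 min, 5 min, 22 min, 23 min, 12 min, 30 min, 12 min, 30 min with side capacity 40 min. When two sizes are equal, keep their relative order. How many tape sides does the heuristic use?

Sorted descending: 30, 30, 29, 23, 22, 13, 12, 12, 12, 10, 6, 5.
  30 → side 1 (new)  [load 30/40]
  30 → side 2 (new)  [load 30/40]
  29 → side 3 (new)  [load 29/40]
  23 → side 4 (new)  [load 23/40]
  22 → side 5 (new)  [load 22/40]
  13 → side 4  [load 36/40]
  12 → side 5  [load 34/40]
  12 → side 6 (new)  [load 12/40]
  12 → side 6  [load 24/40]
  10 → side 1  [load 40/40]
  6 → side 2  [load 36/40]
  5 → side 3  [load 34/40]
6 tape sides opened.

6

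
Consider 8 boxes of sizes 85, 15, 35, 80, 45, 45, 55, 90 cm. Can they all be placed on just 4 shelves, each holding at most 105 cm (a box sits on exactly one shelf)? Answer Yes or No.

Total = 450 cm; ⌈450/105⌉ = 5.
At least 5 shelves are required, but only 4 are allowed.

No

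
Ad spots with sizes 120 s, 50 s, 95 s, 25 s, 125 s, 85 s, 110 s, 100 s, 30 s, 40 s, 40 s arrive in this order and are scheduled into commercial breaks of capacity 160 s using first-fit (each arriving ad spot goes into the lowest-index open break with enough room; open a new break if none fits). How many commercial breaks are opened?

6

  120 → break 1 (new)  [load 120/160]
  50 → break 2 (new)  [load 50/160]
  95 → break 2  [load 145/160]
  25 → break 1  [load 145/160]
  125 → break 3 (new)  [load 125/160]
  85 → break 4 (new)  [load 85/160]
  110 → break 5 (new)  [load 110/160]
  100 → break 6 (new)  [load 100/160]
  30 → break 3  [load 155/160]
  40 → break 4  [load 125/160]
  40 → break 5  [load 150/160]
6 commercial breaks opened.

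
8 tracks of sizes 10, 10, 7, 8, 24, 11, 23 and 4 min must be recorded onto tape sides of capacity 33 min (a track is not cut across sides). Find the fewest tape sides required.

3

Total = 24 + 23 + 11 + 10 + 10 + 8 + 7 + 4 = 97 min.
Lower bound: ⌈97/33⌉ = 3 tape sides.
A packing using 3 tape sides:
  side 1: 24 + 8 = 32
  side 2: 23 + 10 = 33
  side 3: 11 + 10 + 7 + 4 = 32
This matches the lower bound, so 3 is optimal.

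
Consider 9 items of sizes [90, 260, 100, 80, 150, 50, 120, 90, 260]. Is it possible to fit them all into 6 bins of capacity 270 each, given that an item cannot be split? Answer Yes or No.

Yes

A valid assignment using 5 bins:
  bin 1: 260 = 260
  bin 2: 260 = 260
  bin 3: 150 + 120 = 270
  bin 4: 100 + 90 + 80 = 270
  bin 5: 90 + 50 = 140
That uses only 5 ≤ 6, so 6 bins are enough.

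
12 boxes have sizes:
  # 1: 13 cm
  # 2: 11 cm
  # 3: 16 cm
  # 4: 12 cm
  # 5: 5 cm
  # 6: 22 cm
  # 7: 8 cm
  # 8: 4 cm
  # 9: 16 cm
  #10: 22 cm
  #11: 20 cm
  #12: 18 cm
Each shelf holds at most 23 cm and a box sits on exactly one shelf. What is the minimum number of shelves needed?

8

Total = 22 + 22 + 20 + 18 + 16 + 16 + 13 + 12 + 11 + 8 + 5 + 4 = 167 cm.
Lower bound: ⌈167/23⌉ = 8 shelves.
A packing using 8 shelves:
  shelf 1: 22 = 22
  shelf 2: 22 = 22
  shelf 3: 20 = 20
  shelf 4: 18 + 5 = 23
  shelf 5: 16 + 4 = 20
  shelf 6: 16 = 16
  shelf 7: 13 + 8 = 21
  shelf 8: 12 + 11 = 23
This matches the lower bound, so 8 is optimal.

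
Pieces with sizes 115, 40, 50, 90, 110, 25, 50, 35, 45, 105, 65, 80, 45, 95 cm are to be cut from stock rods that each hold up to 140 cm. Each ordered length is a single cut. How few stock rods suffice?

Total = 115 + 110 + 105 + 95 + 90 + 80 + 65 + 50 + 50 + 45 + 45 + 40 + 35 + 25 = 950 cm.
Lower bound: ⌈950/140⌉ = 7 stock rods.
A packing using 8 stock rods:
  stock rod 1: 115 + 25 = 140
  stock rod 2: 110 = 110
  stock rod 3: 105 + 35 = 140
  stock rod 4: 95 + 45 = 140
  stock rod 5: 90 + 50 = 140
  stock rod 6: 80 + 50 = 130
  stock rod 7: 65 + 45 = 110
  stock rod 8: 40 = 40
No arrangement into 7 stock rods stays within capacity, so 8 is optimal.

8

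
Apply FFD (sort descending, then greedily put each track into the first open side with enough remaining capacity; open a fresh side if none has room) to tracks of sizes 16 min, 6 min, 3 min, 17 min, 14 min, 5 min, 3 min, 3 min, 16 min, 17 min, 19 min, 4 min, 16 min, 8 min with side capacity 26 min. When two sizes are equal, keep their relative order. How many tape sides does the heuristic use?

Sorted descending: 19, 17, 17, 16, 16, 16, 14, 8, 6, 5, 4, 3, 3, 3.
  19 → side 1 (new)  [load 19/26]
  17 → side 2 (new)  [load 17/26]
  17 → side 3 (new)  [load 17/26]
  16 → side 4 (new)  [load 16/26]
  16 → side 5 (new)  [load 16/26]
  16 → side 6 (new)  [load 16/26]
  14 → side 7 (new)  [load 14/26]
  8 → side 2  [load 25/26]
  6 → side 1  [load 25/26]
  5 → side 3  [load 22/26]
  4 → side 3  [load 26/26]
  3 → side 4  [load 19/26]
  3 → side 4  [load 22/26]
  3 → side 4  [load 25/26]
7 tape sides opened.

7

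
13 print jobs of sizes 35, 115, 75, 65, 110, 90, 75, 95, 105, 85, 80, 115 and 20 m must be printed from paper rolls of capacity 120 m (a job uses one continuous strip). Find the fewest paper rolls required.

Total = 115 + 115 + 110 + 105 + 95 + 90 + 85 + 80 + 75 + 75 + 65 + 35 + 20 = 1065 m.
Lower bound: ⌈1065/120⌉ = 9 paper rolls.
Also, 11 print jobs each exceed 60 m, and no two of those can share a roll, so at least 11 paper rolls are needed.
A packing using 11 paper rolls:
  roll 1: 115 = 115
  roll 2: 115 = 115
  roll 3: 110 = 110
  roll 4: 105 = 105
  roll 5: 95 + 20 = 115
  roll 6: 90 = 90
  roll 7: 85 + 35 = 120
  roll 8: 80 = 80
  roll 9: 75 = 75
  roll 10: 75 = 75
  roll 11: 65 = 65
This matches the lower bound, so 11 is optimal.

11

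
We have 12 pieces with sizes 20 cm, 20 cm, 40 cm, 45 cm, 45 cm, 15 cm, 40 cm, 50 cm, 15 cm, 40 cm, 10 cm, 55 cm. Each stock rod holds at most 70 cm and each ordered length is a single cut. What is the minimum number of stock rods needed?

7

Total = 55 + 50 + 45 + 45 + 40 + 40 + 40 + 20 + 20 + 15 + 15 + 10 = 395 cm.
Lower bound: ⌈395/70⌉ = 6 stock rods.
Also, 7 pieces each exceed 35 cm, and no two of those can share a stock rod, so at least 7 stock rods are needed.
A packing using 7 stock rods:
  stock rod 1: 55 + 15 = 70
  stock rod 2: 50 + 20 = 70
  stock rod 3: 45 + 20 = 65
  stock rod 4: 45 + 15 + 10 = 70
  stock rod 5: 40 = 40
  stock rod 6: 40 = 40
  stock rod 7: 40 = 40
This matches the lower bound, so 7 is optimal.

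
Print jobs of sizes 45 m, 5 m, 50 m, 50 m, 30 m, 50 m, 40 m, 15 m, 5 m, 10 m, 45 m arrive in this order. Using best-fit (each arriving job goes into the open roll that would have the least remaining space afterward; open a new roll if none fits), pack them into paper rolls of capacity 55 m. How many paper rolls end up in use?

7

  45 → roll 1 (new)  [load 45/55]
  5 → roll 1  [load 50/55]
  50 → roll 2 (new)  [load 50/55]
  50 → roll 3 (new)  [load 50/55]
  30 → roll 4 (new)  [load 30/55]
  50 → roll 5 (new)  [load 50/55]
  40 → roll 6 (new)  [load 40/55]
  15 → roll 6  [load 55/55]
  5 → roll 1  [load 55/55]
  10 → roll 4  [load 40/55]
  45 → roll 7 (new)  [load 45/55]
7 paper rolls opened.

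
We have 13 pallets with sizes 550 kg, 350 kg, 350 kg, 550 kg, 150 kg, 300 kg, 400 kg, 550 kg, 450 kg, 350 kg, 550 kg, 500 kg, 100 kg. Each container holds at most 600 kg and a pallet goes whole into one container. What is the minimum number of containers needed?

11

Total = 550 + 550 + 550 + 550 + 500 + 450 + 400 + 350 + 350 + 350 + 300 + 150 + 100 = 5150 kg.
Lower bound: ⌈5150/600⌉ = 9 containers.
Also, 10 pallets each exceed 300 kg, and no two of those can share a container, so at least 10 containers are needed.
A packing using 11 containers:
  container 1: 550 = 550
  container 2: 550 = 550
  container 3: 550 = 550
  container 4: 550 = 550
  container 5: 500 + 100 = 600
  container 6: 450 + 150 = 600
  container 7: 400 = 400
  container 8: 350 = 350
  container 9: 350 = 350
  container 10: 350 = 350
  container 11: 300 = 300
No arrangement into 10 containers stays within capacity, so 11 is optimal.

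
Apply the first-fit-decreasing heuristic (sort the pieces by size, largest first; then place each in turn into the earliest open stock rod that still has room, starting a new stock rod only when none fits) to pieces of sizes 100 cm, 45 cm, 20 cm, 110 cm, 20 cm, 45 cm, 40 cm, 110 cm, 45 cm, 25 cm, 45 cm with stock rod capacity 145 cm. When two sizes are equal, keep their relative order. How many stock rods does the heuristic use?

5

Sorted descending: 110, 110, 100, 45, 45, 45, 45, 40, 25, 20, 20.
  110 → stock rod 1 (new)  [load 110/145]
  110 → stock rod 2 (new)  [load 110/145]
  100 → stock rod 3 (new)  [load 100/145]
  45 → stock rod 3  [load 145/145]
  45 → stock rod 4 (new)  [load 45/145]
  45 → stock rod 4  [load 90/145]
  45 → stock rod 4  [load 135/145]
  40 → stock rod 5 (new)  [load 40/145]
  25 → stock rod 1  [load 135/145]
  20 → stock rod 2  [load 130/145]
  20 → stock rod 5  [load 60/145]
5 stock rods opened.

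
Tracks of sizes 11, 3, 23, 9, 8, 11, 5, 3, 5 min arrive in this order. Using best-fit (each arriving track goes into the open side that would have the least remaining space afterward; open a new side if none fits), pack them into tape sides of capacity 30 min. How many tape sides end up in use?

3

  11 → side 1 (new)  [load 11/30]
  3 → side 1  [load 14/30]
  23 → side 2 (new)  [load 23/30]
  9 → side 1  [load 23/30]
  8 → side 3 (new)  [load 8/30]
  11 → side 3  [load 19/30]
  5 → side 1  [load 28/30]
  3 → side 2  [load 26/30]
  5 → side 3  [load 24/30]
3 tape sides opened.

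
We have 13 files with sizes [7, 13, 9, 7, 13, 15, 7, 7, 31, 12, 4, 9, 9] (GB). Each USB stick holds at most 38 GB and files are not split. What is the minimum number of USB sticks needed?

4

Total = 31 + 15 + 13 + 13 + 12 + 9 + 9 + 9 + 7 + 7 + 7 + 7 + 4 = 143 GB.
Lower bound: ⌈143/38⌉ = 4 USB sticks.
A packing using 4 USB sticks:
  USB stick 1: 31 + 7 = 38
  USB stick 2: 15 + 13 + 9 = 37
  USB stick 3: 13 + 12 + 9 + 4 = 38
  USB stick 4: 9 + 7 + 7 + 7 = 30
This matches the lower bound, so 4 is optimal.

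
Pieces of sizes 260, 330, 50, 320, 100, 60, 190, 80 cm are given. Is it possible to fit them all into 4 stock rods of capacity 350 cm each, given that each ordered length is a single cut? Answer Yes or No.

Total = 1390 cm; ⌈1390/350⌉ = 4.
The bound of 4 does not rule out 4, but exhaustive search shows no assignment into 4 stock rods of capacity 350 cm exists — the minimum is 5.

No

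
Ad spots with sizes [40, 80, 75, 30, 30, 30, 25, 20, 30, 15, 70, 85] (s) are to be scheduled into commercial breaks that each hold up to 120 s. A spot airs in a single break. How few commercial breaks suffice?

5

Total = 85 + 80 + 75 + 70 + 40 + 30 + 30 + 30 + 30 + 25 + 20 + 15 = 530 s.
Lower bound: ⌈530/120⌉ = 5 commercial breaks.
A packing using 5 commercial breaks:
  break 1: 85 + 30 = 115
  break 2: 80 + 40 = 120
  break 3: 75 + 30 + 15 = 120
  break 4: 70 + 30 + 20 = 120
  break 5: 30 + 25 = 55
This matches the lower bound, so 5 is optimal.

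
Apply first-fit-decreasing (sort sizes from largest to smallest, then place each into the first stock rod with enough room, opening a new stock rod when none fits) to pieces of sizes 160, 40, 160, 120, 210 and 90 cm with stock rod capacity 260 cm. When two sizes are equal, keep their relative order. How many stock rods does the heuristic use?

4

Sorted descending: 210, 160, 160, 120, 90, 40.
  210 → stock rod 1 (new)  [load 210/260]
  160 → stock rod 2 (new)  [load 160/260]
  160 → stock rod 3 (new)  [load 160/260]
  120 → stock rod 4 (new)  [load 120/260]
  90 → stock rod 2  [load 250/260]
  40 → stock rod 1  [load 250/260]
4 stock rods opened.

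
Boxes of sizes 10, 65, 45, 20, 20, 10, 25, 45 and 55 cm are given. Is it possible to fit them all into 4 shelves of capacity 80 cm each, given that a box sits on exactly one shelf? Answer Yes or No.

A valid assignment using 4 shelves:
  shelf 1: 65 + 10 = 75
  shelf 2: 55 + 25 = 80
  shelf 3: 45 + 20 + 10 = 75
  shelf 4: 45 + 20 = 65
Every load is within 80 cm, so 4 shelves suffice.

Yes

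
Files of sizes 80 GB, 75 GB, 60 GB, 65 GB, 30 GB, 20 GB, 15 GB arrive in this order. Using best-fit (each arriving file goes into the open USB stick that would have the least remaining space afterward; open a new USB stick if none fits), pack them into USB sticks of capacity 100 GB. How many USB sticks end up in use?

4

  80 → USB stick 1 (new)  [load 80/100]
  75 → USB stick 2 (new)  [load 75/100]
  60 → USB stick 3 (new)  [load 60/100]
  65 → USB stick 4 (new)  [load 65/100]
  30 → USB stick 4  [load 95/100]
  20 → USB stick 1  [load 100/100]
  15 → USB stick 2  [load 90/100]
4 USB sticks opened.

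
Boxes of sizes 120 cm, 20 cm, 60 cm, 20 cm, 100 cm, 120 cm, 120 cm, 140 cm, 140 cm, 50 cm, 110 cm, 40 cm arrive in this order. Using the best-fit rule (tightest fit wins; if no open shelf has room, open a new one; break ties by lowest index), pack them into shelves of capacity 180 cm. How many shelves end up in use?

  120 → shelf 1 (new)  [load 120/180]
  20 → shelf 1  [load 140/180]
  60 → shelf 2 (new)  [load 60/180]
  20 → shelf 1  [load 160/180]
  100 → shelf 2  [load 160/180]
  120 → shelf 3 (new)  [load 120/180]
  120 → shelf 4 (new)  [load 120/180]
  140 → shelf 5 (new)  [load 140/180]
  140 → shelf 6 (new)  [load 140/180]
  50 → shelf 3  [load 170/180]
  110 → shelf 7 (new)  [load 110/180]
  40 → shelf 5  [load 180/180]
7 shelves opened.

7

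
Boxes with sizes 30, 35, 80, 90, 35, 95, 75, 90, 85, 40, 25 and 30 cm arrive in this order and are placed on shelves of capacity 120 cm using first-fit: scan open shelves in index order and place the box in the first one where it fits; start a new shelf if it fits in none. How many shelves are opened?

7

  30 → shelf 1 (new)  [load 30/120]
  35 → shelf 1  [load 65/120]
  80 → shelf 2 (new)  [load 80/120]
  90 → shelf 3 (new)  [load 90/120]
  35 → shelf 1  [load 100/120]
  95 → shelf 4 (new)  [load 95/120]
  75 → shelf 5 (new)  [load 75/120]
  90 → shelf 6 (new)  [load 90/120]
  85 → shelf 7 (new)  [load 85/120]
  40 → shelf 2  [load 120/120]
  25 → shelf 3  [load 115/120]
  30 → shelf 5  [load 105/120]
7 shelves opened.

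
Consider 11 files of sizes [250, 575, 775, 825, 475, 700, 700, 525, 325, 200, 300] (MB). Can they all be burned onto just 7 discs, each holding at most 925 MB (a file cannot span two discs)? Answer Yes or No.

A valid assignment using 7 discs:
  disc 1: 825 = 825
  disc 2: 775 = 775
  disc 3: 700 + 200 = 900
  disc 4: 700 = 700
  disc 5: 575 + 325 = 900
  disc 6: 525 + 300 = 825
  disc 7: 475 + 250 = 725
Every load is within 925 MB, so 7 discs suffice.

Yes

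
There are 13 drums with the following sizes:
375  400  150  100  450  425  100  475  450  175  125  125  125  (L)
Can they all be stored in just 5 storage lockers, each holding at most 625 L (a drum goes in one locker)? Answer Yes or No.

No

Total = 3475 L; ⌈3475/625⌉ = 6.
At least 6 storage lockers are required, but only 5 are allowed.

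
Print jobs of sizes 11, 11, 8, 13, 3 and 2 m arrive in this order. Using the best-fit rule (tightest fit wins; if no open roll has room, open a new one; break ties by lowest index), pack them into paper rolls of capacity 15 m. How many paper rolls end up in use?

  11 → roll 1 (new)  [load 11/15]
  11 → roll 2 (new)  [load 11/15]
  8 → roll 3 (new)  [load 8/15]
  13 → roll 4 (new)  [load 13/15]
  3 → roll 1  [load 14/15]
  2 → roll 4  [load 15/15]
4 paper rolls opened.

4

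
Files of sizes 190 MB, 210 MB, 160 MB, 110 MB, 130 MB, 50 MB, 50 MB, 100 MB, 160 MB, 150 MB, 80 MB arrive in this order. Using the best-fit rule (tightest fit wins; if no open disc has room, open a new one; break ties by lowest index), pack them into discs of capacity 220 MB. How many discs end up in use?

8

  190 → disc 1 (new)  [load 190/220]
  210 → disc 2 (new)  [load 210/220]
  160 → disc 3 (new)  [load 160/220]
  110 → disc 4 (new)  [load 110/220]
  130 → disc 5 (new)  [load 130/220]
  50 → disc 3  [load 210/220]
  50 → disc 5  [load 180/220]
  100 → disc 4  [load 210/220]
  160 → disc 6 (new)  [load 160/220]
  150 → disc 7 (new)  [load 150/220]
  80 → disc 8 (new)  [load 80/220]
8 discs opened.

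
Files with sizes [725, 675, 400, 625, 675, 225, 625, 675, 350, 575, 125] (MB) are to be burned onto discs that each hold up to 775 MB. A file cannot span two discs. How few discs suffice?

9

Total = 725 + 675 + 675 + 675 + 625 + 625 + 575 + 400 + 350 + 225 + 125 = 5675 MB.
Lower bound: ⌈5675/775⌉ = 8 discs.
A packing using 9 discs:
  disc 1: 725 = 725
  disc 2: 675 = 675
  disc 3: 675 = 675
  disc 4: 675 = 675
  disc 5: 625 + 125 = 750
  disc 6: 625 = 625
  disc 7: 575 = 575
  disc 8: 400 + 350 = 750
  disc 9: 225 = 225
No arrangement into 8 discs stays within capacity, so 9 is optimal.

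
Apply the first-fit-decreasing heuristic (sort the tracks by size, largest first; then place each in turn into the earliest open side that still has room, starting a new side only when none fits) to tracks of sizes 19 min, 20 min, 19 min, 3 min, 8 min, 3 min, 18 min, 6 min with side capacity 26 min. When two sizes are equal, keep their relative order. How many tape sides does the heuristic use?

Sorted descending: 20, 19, 19, 18, 8, 6, 3, 3.
  20 → side 1 (new)  [load 20/26]
  19 → side 2 (new)  [load 19/26]
  19 → side 3 (new)  [load 19/26]
  18 → side 4 (new)  [load 18/26]
  8 → side 4  [load 26/26]
  6 → side 1  [load 26/26]
  3 → side 2  [load 22/26]
  3 → side 2  [load 25/26]
4 tape sides opened.

4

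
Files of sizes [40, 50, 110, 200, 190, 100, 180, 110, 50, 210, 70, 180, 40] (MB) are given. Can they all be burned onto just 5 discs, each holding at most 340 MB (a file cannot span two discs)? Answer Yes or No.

A valid assignment using 5 discs:
  disc 1: 210 + 110 = 320
  disc 2: 200 + 110 = 310
  disc 3: 190 + 100 + 50 = 340
  disc 4: 180 + 70 + 50 + 40 = 340
  disc 5: 180 + 40 = 220
Every load is within 340 MB, so 5 discs suffice.

Yes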